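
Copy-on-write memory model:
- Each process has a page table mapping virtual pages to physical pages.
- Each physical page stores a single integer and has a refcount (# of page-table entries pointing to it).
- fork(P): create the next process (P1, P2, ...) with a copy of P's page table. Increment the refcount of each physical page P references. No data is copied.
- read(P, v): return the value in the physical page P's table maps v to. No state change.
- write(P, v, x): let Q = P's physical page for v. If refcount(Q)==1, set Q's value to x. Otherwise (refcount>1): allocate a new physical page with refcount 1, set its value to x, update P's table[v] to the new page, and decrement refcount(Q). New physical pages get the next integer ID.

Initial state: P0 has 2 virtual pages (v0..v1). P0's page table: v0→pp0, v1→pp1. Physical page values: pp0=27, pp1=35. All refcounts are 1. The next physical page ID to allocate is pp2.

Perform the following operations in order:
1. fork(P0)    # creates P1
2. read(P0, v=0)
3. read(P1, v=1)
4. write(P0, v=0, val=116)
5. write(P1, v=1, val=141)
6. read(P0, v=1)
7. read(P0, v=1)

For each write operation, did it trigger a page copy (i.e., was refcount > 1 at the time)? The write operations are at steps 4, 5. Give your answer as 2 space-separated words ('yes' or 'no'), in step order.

Op 1: fork(P0) -> P1. 2 ppages; refcounts: pp0:2 pp1:2
Op 2: read(P0, v0) -> 27. No state change.
Op 3: read(P1, v1) -> 35. No state change.
Op 4: write(P0, v0, 116). refcount(pp0)=2>1 -> COPY to pp2. 3 ppages; refcounts: pp0:1 pp1:2 pp2:1
Op 5: write(P1, v1, 141). refcount(pp1)=2>1 -> COPY to pp3. 4 ppages; refcounts: pp0:1 pp1:1 pp2:1 pp3:1
Op 6: read(P0, v1) -> 35. No state change.
Op 7: read(P0, v1) -> 35. No state change.

yes yes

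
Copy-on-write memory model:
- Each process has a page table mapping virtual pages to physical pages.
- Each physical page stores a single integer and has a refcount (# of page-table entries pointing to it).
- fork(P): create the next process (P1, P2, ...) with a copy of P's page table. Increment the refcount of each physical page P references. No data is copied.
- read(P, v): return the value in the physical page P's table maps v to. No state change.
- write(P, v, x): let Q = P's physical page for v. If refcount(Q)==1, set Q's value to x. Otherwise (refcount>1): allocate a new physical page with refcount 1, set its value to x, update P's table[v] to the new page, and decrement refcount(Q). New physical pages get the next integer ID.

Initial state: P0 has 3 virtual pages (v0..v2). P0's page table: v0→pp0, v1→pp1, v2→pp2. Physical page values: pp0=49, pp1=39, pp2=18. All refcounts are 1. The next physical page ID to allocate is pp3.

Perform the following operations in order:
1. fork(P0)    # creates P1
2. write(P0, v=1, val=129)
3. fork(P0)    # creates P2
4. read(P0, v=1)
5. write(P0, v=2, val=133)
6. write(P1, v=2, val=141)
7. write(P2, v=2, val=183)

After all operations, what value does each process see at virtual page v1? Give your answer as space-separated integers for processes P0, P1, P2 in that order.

Op 1: fork(P0) -> P1. 3 ppages; refcounts: pp0:2 pp1:2 pp2:2
Op 2: write(P0, v1, 129). refcount(pp1)=2>1 -> COPY to pp3. 4 ppages; refcounts: pp0:2 pp1:1 pp2:2 pp3:1
Op 3: fork(P0) -> P2. 4 ppages; refcounts: pp0:3 pp1:1 pp2:3 pp3:2
Op 4: read(P0, v1) -> 129. No state change.
Op 5: write(P0, v2, 133). refcount(pp2)=3>1 -> COPY to pp4. 5 ppages; refcounts: pp0:3 pp1:1 pp2:2 pp3:2 pp4:1
Op 6: write(P1, v2, 141). refcount(pp2)=2>1 -> COPY to pp5. 6 ppages; refcounts: pp0:3 pp1:1 pp2:1 pp3:2 pp4:1 pp5:1
Op 7: write(P2, v2, 183). refcount(pp2)=1 -> write in place. 6 ppages; refcounts: pp0:3 pp1:1 pp2:1 pp3:2 pp4:1 pp5:1
P0: v1 -> pp3 = 129
P1: v1 -> pp1 = 39
P2: v1 -> pp3 = 129

Answer: 129 39 129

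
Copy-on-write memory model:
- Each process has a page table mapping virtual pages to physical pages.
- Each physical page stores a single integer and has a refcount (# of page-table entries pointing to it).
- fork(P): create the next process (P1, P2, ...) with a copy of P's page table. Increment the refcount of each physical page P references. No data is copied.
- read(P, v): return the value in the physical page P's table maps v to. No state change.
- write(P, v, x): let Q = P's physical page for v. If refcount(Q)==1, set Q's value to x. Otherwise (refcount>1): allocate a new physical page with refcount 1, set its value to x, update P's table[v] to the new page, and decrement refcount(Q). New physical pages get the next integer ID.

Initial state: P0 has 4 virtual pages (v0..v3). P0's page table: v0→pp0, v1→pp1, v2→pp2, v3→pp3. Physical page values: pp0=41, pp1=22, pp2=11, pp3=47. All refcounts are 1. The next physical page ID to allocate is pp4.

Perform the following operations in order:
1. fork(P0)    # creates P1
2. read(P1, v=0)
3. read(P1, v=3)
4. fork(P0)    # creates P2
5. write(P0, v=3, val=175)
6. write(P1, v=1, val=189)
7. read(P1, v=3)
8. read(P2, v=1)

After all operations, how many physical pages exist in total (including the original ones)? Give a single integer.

Answer: 6

Derivation:
Op 1: fork(P0) -> P1. 4 ppages; refcounts: pp0:2 pp1:2 pp2:2 pp3:2
Op 2: read(P1, v0) -> 41. No state change.
Op 3: read(P1, v3) -> 47. No state change.
Op 4: fork(P0) -> P2. 4 ppages; refcounts: pp0:3 pp1:3 pp2:3 pp3:3
Op 5: write(P0, v3, 175). refcount(pp3)=3>1 -> COPY to pp4. 5 ppages; refcounts: pp0:3 pp1:3 pp2:3 pp3:2 pp4:1
Op 6: write(P1, v1, 189). refcount(pp1)=3>1 -> COPY to pp5. 6 ppages; refcounts: pp0:3 pp1:2 pp2:3 pp3:2 pp4:1 pp5:1
Op 7: read(P1, v3) -> 47. No state change.
Op 8: read(P2, v1) -> 22. No state change.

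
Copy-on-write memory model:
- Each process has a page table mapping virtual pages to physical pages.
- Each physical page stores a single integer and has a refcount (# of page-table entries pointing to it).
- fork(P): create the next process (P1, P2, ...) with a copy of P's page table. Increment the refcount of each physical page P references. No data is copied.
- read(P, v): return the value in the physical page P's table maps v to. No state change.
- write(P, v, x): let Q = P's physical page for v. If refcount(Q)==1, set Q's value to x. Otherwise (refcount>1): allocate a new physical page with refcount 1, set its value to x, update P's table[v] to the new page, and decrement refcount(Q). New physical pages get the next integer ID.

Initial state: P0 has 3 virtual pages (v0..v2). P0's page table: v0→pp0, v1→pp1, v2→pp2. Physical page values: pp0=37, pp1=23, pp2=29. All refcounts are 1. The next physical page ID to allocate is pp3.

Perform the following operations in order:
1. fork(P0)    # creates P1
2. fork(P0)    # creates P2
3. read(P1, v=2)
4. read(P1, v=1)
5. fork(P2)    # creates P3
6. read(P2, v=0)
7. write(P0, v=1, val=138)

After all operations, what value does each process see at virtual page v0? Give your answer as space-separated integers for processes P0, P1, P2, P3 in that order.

Answer: 37 37 37 37

Derivation:
Op 1: fork(P0) -> P1. 3 ppages; refcounts: pp0:2 pp1:2 pp2:2
Op 2: fork(P0) -> P2. 3 ppages; refcounts: pp0:3 pp1:3 pp2:3
Op 3: read(P1, v2) -> 29. No state change.
Op 4: read(P1, v1) -> 23. No state change.
Op 5: fork(P2) -> P3. 3 ppages; refcounts: pp0:4 pp1:4 pp2:4
Op 6: read(P2, v0) -> 37. No state change.
Op 7: write(P0, v1, 138). refcount(pp1)=4>1 -> COPY to pp3. 4 ppages; refcounts: pp0:4 pp1:3 pp2:4 pp3:1
P0: v0 -> pp0 = 37
P1: v0 -> pp0 = 37
P2: v0 -> pp0 = 37
P3: v0 -> pp0 = 37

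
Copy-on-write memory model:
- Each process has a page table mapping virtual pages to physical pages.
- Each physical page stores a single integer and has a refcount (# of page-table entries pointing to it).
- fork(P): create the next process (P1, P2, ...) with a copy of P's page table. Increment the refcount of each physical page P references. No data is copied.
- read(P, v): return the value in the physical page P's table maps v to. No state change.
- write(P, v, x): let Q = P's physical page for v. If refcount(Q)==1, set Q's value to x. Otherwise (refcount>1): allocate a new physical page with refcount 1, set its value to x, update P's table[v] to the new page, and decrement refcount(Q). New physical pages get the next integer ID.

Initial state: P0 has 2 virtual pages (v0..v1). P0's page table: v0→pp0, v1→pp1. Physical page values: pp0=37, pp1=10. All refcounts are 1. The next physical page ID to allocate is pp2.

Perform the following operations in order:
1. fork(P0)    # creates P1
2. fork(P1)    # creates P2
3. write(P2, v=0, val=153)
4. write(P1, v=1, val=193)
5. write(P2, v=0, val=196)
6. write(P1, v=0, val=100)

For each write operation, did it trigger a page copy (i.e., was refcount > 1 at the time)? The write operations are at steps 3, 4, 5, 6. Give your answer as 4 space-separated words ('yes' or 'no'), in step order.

Op 1: fork(P0) -> P1. 2 ppages; refcounts: pp0:2 pp1:2
Op 2: fork(P1) -> P2. 2 ppages; refcounts: pp0:3 pp1:3
Op 3: write(P2, v0, 153). refcount(pp0)=3>1 -> COPY to pp2. 3 ppages; refcounts: pp0:2 pp1:3 pp2:1
Op 4: write(P1, v1, 193). refcount(pp1)=3>1 -> COPY to pp3. 4 ppages; refcounts: pp0:2 pp1:2 pp2:1 pp3:1
Op 5: write(P2, v0, 196). refcount(pp2)=1 -> write in place. 4 ppages; refcounts: pp0:2 pp1:2 pp2:1 pp3:1
Op 6: write(P1, v0, 100). refcount(pp0)=2>1 -> COPY to pp4. 5 ppages; refcounts: pp0:1 pp1:2 pp2:1 pp3:1 pp4:1

yes yes no yes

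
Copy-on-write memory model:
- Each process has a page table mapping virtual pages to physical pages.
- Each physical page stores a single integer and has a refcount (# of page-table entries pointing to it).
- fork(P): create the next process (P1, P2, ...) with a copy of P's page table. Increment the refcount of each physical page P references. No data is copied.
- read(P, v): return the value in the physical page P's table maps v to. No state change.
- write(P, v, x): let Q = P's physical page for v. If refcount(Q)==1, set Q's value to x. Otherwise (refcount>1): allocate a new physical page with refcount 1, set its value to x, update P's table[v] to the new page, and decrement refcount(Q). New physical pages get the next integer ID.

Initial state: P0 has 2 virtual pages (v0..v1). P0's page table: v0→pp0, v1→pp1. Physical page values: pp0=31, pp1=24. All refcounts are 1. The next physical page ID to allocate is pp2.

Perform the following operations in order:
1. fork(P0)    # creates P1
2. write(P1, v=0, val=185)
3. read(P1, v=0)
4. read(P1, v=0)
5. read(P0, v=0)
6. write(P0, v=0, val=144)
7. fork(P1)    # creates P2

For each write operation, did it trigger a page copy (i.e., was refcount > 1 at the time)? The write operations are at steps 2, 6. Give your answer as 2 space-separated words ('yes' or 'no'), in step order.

Op 1: fork(P0) -> P1. 2 ppages; refcounts: pp0:2 pp1:2
Op 2: write(P1, v0, 185). refcount(pp0)=2>1 -> COPY to pp2. 3 ppages; refcounts: pp0:1 pp1:2 pp2:1
Op 3: read(P1, v0) -> 185. No state change.
Op 4: read(P1, v0) -> 185. No state change.
Op 5: read(P0, v0) -> 31. No state change.
Op 6: write(P0, v0, 144). refcount(pp0)=1 -> write in place. 3 ppages; refcounts: pp0:1 pp1:2 pp2:1
Op 7: fork(P1) -> P2. 3 ppages; refcounts: pp0:1 pp1:3 pp2:2

yes no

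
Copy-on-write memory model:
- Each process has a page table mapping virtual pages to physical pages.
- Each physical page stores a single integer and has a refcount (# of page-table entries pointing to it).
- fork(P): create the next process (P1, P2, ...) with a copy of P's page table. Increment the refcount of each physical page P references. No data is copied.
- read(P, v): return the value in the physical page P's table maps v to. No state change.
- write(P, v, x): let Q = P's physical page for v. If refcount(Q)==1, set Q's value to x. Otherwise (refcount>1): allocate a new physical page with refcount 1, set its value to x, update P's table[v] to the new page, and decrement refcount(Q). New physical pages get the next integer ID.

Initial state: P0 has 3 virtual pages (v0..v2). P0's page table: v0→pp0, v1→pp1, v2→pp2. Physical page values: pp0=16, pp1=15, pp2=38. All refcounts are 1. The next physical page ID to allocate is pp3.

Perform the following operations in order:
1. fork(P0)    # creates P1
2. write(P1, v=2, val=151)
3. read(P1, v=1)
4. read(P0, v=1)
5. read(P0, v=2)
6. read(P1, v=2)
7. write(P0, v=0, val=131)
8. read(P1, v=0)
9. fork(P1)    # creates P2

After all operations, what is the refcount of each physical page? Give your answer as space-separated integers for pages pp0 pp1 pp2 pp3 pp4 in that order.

Answer: 2 3 1 2 1

Derivation:
Op 1: fork(P0) -> P1. 3 ppages; refcounts: pp0:2 pp1:2 pp2:2
Op 2: write(P1, v2, 151). refcount(pp2)=2>1 -> COPY to pp3. 4 ppages; refcounts: pp0:2 pp1:2 pp2:1 pp3:1
Op 3: read(P1, v1) -> 15. No state change.
Op 4: read(P0, v1) -> 15. No state change.
Op 5: read(P0, v2) -> 38. No state change.
Op 6: read(P1, v2) -> 151. No state change.
Op 7: write(P0, v0, 131). refcount(pp0)=2>1 -> COPY to pp4. 5 ppages; refcounts: pp0:1 pp1:2 pp2:1 pp3:1 pp4:1
Op 8: read(P1, v0) -> 16. No state change.
Op 9: fork(P1) -> P2. 5 ppages; refcounts: pp0:2 pp1:3 pp2:1 pp3:2 pp4:1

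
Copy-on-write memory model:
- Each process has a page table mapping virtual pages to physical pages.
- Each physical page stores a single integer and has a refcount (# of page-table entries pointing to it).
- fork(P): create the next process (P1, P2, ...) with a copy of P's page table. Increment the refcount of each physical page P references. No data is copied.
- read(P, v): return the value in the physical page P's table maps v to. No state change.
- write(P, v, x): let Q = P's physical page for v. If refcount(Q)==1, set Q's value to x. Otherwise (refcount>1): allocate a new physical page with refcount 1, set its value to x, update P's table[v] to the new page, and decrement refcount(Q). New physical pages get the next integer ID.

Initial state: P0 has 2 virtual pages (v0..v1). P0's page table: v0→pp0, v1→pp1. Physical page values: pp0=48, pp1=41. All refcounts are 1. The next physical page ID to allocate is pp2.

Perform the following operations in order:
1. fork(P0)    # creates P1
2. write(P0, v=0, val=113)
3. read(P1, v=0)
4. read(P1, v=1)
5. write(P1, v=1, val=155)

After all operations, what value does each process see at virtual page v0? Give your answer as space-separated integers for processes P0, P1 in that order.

Answer: 113 48

Derivation:
Op 1: fork(P0) -> P1. 2 ppages; refcounts: pp0:2 pp1:2
Op 2: write(P0, v0, 113). refcount(pp0)=2>1 -> COPY to pp2. 3 ppages; refcounts: pp0:1 pp1:2 pp2:1
Op 3: read(P1, v0) -> 48. No state change.
Op 4: read(P1, v1) -> 41. No state change.
Op 5: write(P1, v1, 155). refcount(pp1)=2>1 -> COPY to pp3. 4 ppages; refcounts: pp0:1 pp1:1 pp2:1 pp3:1
P0: v0 -> pp2 = 113
P1: v0 -> pp0 = 48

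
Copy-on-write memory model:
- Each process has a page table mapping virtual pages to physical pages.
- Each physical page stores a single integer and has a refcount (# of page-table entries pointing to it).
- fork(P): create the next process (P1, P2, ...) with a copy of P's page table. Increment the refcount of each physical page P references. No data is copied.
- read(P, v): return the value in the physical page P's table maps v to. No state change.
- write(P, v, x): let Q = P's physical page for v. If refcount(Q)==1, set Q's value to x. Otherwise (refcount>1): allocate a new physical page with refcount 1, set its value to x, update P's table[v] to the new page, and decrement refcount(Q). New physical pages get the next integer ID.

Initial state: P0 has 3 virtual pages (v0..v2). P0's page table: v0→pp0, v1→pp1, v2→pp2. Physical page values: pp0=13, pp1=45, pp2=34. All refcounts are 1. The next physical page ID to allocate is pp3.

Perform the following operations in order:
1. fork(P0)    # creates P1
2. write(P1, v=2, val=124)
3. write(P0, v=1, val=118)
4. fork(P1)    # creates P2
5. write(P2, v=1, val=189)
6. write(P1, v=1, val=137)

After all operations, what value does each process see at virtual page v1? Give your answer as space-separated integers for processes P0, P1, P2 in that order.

Answer: 118 137 189

Derivation:
Op 1: fork(P0) -> P1. 3 ppages; refcounts: pp0:2 pp1:2 pp2:2
Op 2: write(P1, v2, 124). refcount(pp2)=2>1 -> COPY to pp3. 4 ppages; refcounts: pp0:2 pp1:2 pp2:1 pp3:1
Op 3: write(P0, v1, 118). refcount(pp1)=2>1 -> COPY to pp4. 5 ppages; refcounts: pp0:2 pp1:1 pp2:1 pp3:1 pp4:1
Op 4: fork(P1) -> P2. 5 ppages; refcounts: pp0:3 pp1:2 pp2:1 pp3:2 pp4:1
Op 5: write(P2, v1, 189). refcount(pp1)=2>1 -> COPY to pp5. 6 ppages; refcounts: pp0:3 pp1:1 pp2:1 pp3:2 pp4:1 pp5:1
Op 6: write(P1, v1, 137). refcount(pp1)=1 -> write in place. 6 ppages; refcounts: pp0:3 pp1:1 pp2:1 pp3:2 pp4:1 pp5:1
P0: v1 -> pp4 = 118
P1: v1 -> pp1 = 137
P2: v1 -> pp5 = 189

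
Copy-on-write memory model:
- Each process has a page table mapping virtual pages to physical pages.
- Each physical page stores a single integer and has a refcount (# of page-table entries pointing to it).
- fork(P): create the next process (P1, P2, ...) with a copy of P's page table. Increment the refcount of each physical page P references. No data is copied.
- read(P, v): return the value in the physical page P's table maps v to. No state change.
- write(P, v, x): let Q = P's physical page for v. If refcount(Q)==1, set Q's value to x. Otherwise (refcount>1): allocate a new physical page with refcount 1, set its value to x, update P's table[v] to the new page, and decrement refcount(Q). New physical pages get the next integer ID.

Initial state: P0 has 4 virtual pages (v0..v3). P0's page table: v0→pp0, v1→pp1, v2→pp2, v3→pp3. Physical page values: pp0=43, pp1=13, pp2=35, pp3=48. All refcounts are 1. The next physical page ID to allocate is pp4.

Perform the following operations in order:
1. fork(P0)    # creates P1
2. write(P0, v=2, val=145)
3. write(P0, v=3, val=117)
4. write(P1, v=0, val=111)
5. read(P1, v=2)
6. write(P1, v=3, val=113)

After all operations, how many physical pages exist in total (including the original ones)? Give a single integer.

Answer: 7

Derivation:
Op 1: fork(P0) -> P1. 4 ppages; refcounts: pp0:2 pp1:2 pp2:2 pp3:2
Op 2: write(P0, v2, 145). refcount(pp2)=2>1 -> COPY to pp4. 5 ppages; refcounts: pp0:2 pp1:2 pp2:1 pp3:2 pp4:1
Op 3: write(P0, v3, 117). refcount(pp3)=2>1 -> COPY to pp5. 6 ppages; refcounts: pp0:2 pp1:2 pp2:1 pp3:1 pp4:1 pp5:1
Op 4: write(P1, v0, 111). refcount(pp0)=2>1 -> COPY to pp6. 7 ppages; refcounts: pp0:1 pp1:2 pp2:1 pp3:1 pp4:1 pp5:1 pp6:1
Op 5: read(P1, v2) -> 35. No state change.
Op 6: write(P1, v3, 113). refcount(pp3)=1 -> write in place. 7 ppages; refcounts: pp0:1 pp1:2 pp2:1 pp3:1 pp4:1 pp5:1 pp6:1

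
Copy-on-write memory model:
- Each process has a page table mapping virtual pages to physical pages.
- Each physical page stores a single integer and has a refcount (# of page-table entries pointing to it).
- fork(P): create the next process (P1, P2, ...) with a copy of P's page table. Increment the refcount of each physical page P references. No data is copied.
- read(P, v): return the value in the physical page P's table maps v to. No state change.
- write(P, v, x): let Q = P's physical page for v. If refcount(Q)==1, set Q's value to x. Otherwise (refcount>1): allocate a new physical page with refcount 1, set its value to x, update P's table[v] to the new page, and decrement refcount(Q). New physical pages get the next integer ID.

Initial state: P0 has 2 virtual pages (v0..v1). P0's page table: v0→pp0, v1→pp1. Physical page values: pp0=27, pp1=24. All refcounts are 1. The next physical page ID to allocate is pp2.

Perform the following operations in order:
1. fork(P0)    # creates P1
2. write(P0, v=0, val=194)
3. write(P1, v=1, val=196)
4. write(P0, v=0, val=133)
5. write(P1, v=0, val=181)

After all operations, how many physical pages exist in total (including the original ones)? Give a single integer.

Answer: 4

Derivation:
Op 1: fork(P0) -> P1. 2 ppages; refcounts: pp0:2 pp1:2
Op 2: write(P0, v0, 194). refcount(pp0)=2>1 -> COPY to pp2. 3 ppages; refcounts: pp0:1 pp1:2 pp2:1
Op 3: write(P1, v1, 196). refcount(pp1)=2>1 -> COPY to pp3. 4 ppages; refcounts: pp0:1 pp1:1 pp2:1 pp3:1
Op 4: write(P0, v0, 133). refcount(pp2)=1 -> write in place. 4 ppages; refcounts: pp0:1 pp1:1 pp2:1 pp3:1
Op 5: write(P1, v0, 181). refcount(pp0)=1 -> write in place. 4 ppages; refcounts: pp0:1 pp1:1 pp2:1 pp3:1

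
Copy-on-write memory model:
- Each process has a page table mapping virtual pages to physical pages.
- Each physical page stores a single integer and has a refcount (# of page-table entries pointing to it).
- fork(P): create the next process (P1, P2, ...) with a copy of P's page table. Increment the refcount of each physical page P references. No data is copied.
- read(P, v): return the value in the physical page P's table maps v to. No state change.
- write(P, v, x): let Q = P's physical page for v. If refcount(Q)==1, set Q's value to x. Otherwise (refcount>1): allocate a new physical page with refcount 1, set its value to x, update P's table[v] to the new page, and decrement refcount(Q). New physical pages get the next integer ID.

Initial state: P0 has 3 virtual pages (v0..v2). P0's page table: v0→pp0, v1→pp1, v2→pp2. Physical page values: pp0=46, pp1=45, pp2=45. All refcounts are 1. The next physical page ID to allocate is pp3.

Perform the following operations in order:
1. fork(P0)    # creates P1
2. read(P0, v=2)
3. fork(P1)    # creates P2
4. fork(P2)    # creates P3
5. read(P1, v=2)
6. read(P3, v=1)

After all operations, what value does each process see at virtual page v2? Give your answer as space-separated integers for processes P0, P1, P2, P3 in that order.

Answer: 45 45 45 45

Derivation:
Op 1: fork(P0) -> P1. 3 ppages; refcounts: pp0:2 pp1:2 pp2:2
Op 2: read(P0, v2) -> 45. No state change.
Op 3: fork(P1) -> P2. 3 ppages; refcounts: pp0:3 pp1:3 pp2:3
Op 4: fork(P2) -> P3. 3 ppages; refcounts: pp0:4 pp1:4 pp2:4
Op 5: read(P1, v2) -> 45. No state change.
Op 6: read(P3, v1) -> 45. No state change.
P0: v2 -> pp2 = 45
P1: v2 -> pp2 = 45
P2: v2 -> pp2 = 45
P3: v2 -> pp2 = 45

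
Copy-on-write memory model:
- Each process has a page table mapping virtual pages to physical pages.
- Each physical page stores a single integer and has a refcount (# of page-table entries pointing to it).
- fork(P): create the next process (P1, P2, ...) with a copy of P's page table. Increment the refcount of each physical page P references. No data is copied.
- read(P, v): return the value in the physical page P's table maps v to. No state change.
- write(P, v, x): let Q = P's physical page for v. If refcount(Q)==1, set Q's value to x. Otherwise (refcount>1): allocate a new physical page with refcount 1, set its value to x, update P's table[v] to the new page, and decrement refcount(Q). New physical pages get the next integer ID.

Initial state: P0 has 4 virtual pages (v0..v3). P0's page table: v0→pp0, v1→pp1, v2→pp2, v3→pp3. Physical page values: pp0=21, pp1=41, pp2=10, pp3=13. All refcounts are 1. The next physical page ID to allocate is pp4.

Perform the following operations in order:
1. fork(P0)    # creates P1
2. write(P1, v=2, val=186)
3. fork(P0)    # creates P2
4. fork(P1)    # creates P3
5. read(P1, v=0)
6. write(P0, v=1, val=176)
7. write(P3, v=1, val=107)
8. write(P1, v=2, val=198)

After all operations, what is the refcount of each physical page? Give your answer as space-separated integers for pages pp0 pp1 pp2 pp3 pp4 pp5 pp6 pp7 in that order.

Answer: 4 2 2 4 1 1 1 1

Derivation:
Op 1: fork(P0) -> P1. 4 ppages; refcounts: pp0:2 pp1:2 pp2:2 pp3:2
Op 2: write(P1, v2, 186). refcount(pp2)=2>1 -> COPY to pp4. 5 ppages; refcounts: pp0:2 pp1:2 pp2:1 pp3:2 pp4:1
Op 3: fork(P0) -> P2. 5 ppages; refcounts: pp0:3 pp1:3 pp2:2 pp3:3 pp4:1
Op 4: fork(P1) -> P3. 5 ppages; refcounts: pp0:4 pp1:4 pp2:2 pp3:4 pp4:2
Op 5: read(P1, v0) -> 21. No state change.
Op 6: write(P0, v1, 176). refcount(pp1)=4>1 -> COPY to pp5. 6 ppages; refcounts: pp0:4 pp1:3 pp2:2 pp3:4 pp4:2 pp5:1
Op 7: write(P3, v1, 107). refcount(pp1)=3>1 -> COPY to pp6. 7 ppages; refcounts: pp0:4 pp1:2 pp2:2 pp3:4 pp4:2 pp5:1 pp6:1
Op 8: write(P1, v2, 198). refcount(pp4)=2>1 -> COPY to pp7. 8 ppages; refcounts: pp0:4 pp1:2 pp2:2 pp3:4 pp4:1 pp5:1 pp6:1 pp7:1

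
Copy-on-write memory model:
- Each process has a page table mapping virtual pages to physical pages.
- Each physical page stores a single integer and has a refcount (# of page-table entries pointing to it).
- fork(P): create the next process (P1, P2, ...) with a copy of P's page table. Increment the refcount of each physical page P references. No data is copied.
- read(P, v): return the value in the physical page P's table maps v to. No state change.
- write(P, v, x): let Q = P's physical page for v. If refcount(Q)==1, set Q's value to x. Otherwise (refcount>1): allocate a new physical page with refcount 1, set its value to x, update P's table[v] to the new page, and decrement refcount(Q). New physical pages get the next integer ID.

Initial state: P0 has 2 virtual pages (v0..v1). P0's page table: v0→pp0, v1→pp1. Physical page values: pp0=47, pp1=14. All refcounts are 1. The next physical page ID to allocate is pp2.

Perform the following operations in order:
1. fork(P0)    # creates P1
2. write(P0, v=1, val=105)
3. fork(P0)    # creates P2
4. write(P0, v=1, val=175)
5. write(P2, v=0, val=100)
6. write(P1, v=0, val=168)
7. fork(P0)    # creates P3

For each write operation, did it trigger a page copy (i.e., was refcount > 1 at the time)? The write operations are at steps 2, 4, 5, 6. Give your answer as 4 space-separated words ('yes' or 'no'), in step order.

Op 1: fork(P0) -> P1. 2 ppages; refcounts: pp0:2 pp1:2
Op 2: write(P0, v1, 105). refcount(pp1)=2>1 -> COPY to pp2. 3 ppages; refcounts: pp0:2 pp1:1 pp2:1
Op 3: fork(P0) -> P2. 3 ppages; refcounts: pp0:3 pp1:1 pp2:2
Op 4: write(P0, v1, 175). refcount(pp2)=2>1 -> COPY to pp3. 4 ppages; refcounts: pp0:3 pp1:1 pp2:1 pp3:1
Op 5: write(P2, v0, 100). refcount(pp0)=3>1 -> COPY to pp4. 5 ppages; refcounts: pp0:2 pp1:1 pp2:1 pp3:1 pp4:1
Op 6: write(P1, v0, 168). refcount(pp0)=2>1 -> COPY to pp5. 6 ppages; refcounts: pp0:1 pp1:1 pp2:1 pp3:1 pp4:1 pp5:1
Op 7: fork(P0) -> P3. 6 ppages; refcounts: pp0:2 pp1:1 pp2:1 pp3:2 pp4:1 pp5:1

yes yes yes yes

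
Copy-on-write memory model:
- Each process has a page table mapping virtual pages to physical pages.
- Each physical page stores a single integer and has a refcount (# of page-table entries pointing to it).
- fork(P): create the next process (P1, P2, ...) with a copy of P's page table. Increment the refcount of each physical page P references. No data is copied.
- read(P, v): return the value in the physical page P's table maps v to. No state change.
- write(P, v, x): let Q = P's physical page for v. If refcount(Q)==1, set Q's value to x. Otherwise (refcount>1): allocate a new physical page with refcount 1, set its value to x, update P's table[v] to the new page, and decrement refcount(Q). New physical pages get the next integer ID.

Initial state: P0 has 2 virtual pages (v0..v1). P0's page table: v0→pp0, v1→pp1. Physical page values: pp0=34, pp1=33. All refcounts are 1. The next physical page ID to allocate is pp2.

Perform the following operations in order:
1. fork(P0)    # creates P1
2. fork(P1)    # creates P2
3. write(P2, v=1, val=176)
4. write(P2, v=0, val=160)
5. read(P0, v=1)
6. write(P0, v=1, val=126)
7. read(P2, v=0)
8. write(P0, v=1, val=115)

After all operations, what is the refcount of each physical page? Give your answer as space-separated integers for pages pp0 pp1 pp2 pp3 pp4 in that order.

Op 1: fork(P0) -> P1. 2 ppages; refcounts: pp0:2 pp1:2
Op 2: fork(P1) -> P2. 2 ppages; refcounts: pp0:3 pp1:3
Op 3: write(P2, v1, 176). refcount(pp1)=3>1 -> COPY to pp2. 3 ppages; refcounts: pp0:3 pp1:2 pp2:1
Op 4: write(P2, v0, 160). refcount(pp0)=3>1 -> COPY to pp3. 4 ppages; refcounts: pp0:2 pp1:2 pp2:1 pp3:1
Op 5: read(P0, v1) -> 33. No state change.
Op 6: write(P0, v1, 126). refcount(pp1)=2>1 -> COPY to pp4. 5 ppages; refcounts: pp0:2 pp1:1 pp2:1 pp3:1 pp4:1
Op 7: read(P2, v0) -> 160. No state change.
Op 8: write(P0, v1, 115). refcount(pp4)=1 -> write in place. 5 ppages; refcounts: pp0:2 pp1:1 pp2:1 pp3:1 pp4:1

Answer: 2 1 1 1 1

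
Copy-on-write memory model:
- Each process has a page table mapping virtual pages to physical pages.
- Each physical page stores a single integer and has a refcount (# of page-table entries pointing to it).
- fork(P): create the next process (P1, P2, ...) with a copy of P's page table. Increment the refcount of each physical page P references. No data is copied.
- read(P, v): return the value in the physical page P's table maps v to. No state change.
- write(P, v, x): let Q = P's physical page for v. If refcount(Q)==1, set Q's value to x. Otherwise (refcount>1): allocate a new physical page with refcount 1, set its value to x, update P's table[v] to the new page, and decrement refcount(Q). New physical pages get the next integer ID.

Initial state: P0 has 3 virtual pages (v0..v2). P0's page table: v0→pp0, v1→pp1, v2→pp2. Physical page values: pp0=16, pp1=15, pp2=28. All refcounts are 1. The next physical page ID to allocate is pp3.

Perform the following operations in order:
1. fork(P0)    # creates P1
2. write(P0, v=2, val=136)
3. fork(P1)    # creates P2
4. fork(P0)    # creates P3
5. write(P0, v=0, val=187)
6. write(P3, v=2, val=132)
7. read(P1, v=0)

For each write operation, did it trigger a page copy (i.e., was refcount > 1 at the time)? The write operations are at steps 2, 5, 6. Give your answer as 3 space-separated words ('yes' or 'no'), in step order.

Op 1: fork(P0) -> P1. 3 ppages; refcounts: pp0:2 pp1:2 pp2:2
Op 2: write(P0, v2, 136). refcount(pp2)=2>1 -> COPY to pp3. 4 ppages; refcounts: pp0:2 pp1:2 pp2:1 pp3:1
Op 3: fork(P1) -> P2. 4 ppages; refcounts: pp0:3 pp1:3 pp2:2 pp3:1
Op 4: fork(P0) -> P3. 4 ppages; refcounts: pp0:4 pp1:4 pp2:2 pp3:2
Op 5: write(P0, v0, 187). refcount(pp0)=4>1 -> COPY to pp4. 5 ppages; refcounts: pp0:3 pp1:4 pp2:2 pp3:2 pp4:1
Op 6: write(P3, v2, 132). refcount(pp3)=2>1 -> COPY to pp5. 6 ppages; refcounts: pp0:3 pp1:4 pp2:2 pp3:1 pp4:1 pp5:1
Op 7: read(P1, v0) -> 16. No state change.

yes yes yes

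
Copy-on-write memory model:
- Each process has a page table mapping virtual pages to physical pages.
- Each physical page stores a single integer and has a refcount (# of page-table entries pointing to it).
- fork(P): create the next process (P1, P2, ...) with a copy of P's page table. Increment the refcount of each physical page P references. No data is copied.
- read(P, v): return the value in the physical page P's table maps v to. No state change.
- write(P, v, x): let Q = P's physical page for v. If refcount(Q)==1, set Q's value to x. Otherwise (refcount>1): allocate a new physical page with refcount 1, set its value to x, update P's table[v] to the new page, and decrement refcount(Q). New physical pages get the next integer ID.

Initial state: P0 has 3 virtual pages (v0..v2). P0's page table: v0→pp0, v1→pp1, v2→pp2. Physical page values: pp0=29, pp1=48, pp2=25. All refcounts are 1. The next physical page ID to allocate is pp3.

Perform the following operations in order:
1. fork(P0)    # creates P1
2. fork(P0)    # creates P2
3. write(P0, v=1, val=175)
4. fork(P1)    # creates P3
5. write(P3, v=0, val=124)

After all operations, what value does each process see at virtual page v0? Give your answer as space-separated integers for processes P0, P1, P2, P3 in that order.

Answer: 29 29 29 124

Derivation:
Op 1: fork(P0) -> P1. 3 ppages; refcounts: pp0:2 pp1:2 pp2:2
Op 2: fork(P0) -> P2. 3 ppages; refcounts: pp0:3 pp1:3 pp2:3
Op 3: write(P0, v1, 175). refcount(pp1)=3>1 -> COPY to pp3. 4 ppages; refcounts: pp0:3 pp1:2 pp2:3 pp3:1
Op 4: fork(P1) -> P3. 4 ppages; refcounts: pp0:4 pp1:3 pp2:4 pp3:1
Op 5: write(P3, v0, 124). refcount(pp0)=4>1 -> COPY to pp4. 5 ppages; refcounts: pp0:3 pp1:3 pp2:4 pp3:1 pp4:1
P0: v0 -> pp0 = 29
P1: v0 -> pp0 = 29
P2: v0 -> pp0 = 29
P3: v0 -> pp4 = 124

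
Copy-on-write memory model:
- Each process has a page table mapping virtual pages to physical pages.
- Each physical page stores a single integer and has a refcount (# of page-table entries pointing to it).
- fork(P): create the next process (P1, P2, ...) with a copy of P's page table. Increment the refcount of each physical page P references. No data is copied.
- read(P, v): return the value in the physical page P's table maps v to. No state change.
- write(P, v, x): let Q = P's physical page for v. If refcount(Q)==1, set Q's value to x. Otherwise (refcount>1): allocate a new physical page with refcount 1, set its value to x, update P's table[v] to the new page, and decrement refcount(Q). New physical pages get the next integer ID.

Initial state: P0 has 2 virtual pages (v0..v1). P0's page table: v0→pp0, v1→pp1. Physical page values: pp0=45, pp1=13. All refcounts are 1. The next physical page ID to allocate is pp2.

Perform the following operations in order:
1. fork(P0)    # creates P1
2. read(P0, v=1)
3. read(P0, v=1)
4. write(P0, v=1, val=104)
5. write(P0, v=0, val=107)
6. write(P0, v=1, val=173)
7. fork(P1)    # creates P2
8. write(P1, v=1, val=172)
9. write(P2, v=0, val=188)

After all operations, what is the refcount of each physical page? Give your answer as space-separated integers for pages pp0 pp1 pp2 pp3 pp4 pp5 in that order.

Answer: 1 1 1 1 1 1

Derivation:
Op 1: fork(P0) -> P1. 2 ppages; refcounts: pp0:2 pp1:2
Op 2: read(P0, v1) -> 13. No state change.
Op 3: read(P0, v1) -> 13. No state change.
Op 4: write(P0, v1, 104). refcount(pp1)=2>1 -> COPY to pp2. 3 ppages; refcounts: pp0:2 pp1:1 pp2:1
Op 5: write(P0, v0, 107). refcount(pp0)=2>1 -> COPY to pp3. 4 ppages; refcounts: pp0:1 pp1:1 pp2:1 pp3:1
Op 6: write(P0, v1, 173). refcount(pp2)=1 -> write in place. 4 ppages; refcounts: pp0:1 pp1:1 pp2:1 pp3:1
Op 7: fork(P1) -> P2. 4 ppages; refcounts: pp0:2 pp1:2 pp2:1 pp3:1
Op 8: write(P1, v1, 172). refcount(pp1)=2>1 -> COPY to pp4. 5 ppages; refcounts: pp0:2 pp1:1 pp2:1 pp3:1 pp4:1
Op 9: write(P2, v0, 188). refcount(pp0)=2>1 -> COPY to pp5. 6 ppages; refcounts: pp0:1 pp1:1 pp2:1 pp3:1 pp4:1 pp5:1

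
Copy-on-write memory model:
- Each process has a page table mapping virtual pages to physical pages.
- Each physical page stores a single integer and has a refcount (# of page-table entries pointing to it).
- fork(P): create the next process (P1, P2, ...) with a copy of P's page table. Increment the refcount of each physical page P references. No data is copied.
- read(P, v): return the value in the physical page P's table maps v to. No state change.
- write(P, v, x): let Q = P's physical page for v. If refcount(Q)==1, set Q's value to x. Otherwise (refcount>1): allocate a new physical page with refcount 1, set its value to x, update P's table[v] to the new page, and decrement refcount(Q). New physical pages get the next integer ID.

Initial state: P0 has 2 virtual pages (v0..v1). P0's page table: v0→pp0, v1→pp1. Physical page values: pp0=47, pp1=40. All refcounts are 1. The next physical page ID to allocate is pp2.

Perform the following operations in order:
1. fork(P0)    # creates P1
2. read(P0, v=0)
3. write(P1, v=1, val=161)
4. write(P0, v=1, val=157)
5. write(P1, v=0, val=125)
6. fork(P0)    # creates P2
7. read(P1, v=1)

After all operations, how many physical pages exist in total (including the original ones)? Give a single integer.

Op 1: fork(P0) -> P1. 2 ppages; refcounts: pp0:2 pp1:2
Op 2: read(P0, v0) -> 47. No state change.
Op 3: write(P1, v1, 161). refcount(pp1)=2>1 -> COPY to pp2. 3 ppages; refcounts: pp0:2 pp1:1 pp2:1
Op 4: write(P0, v1, 157). refcount(pp1)=1 -> write in place. 3 ppages; refcounts: pp0:2 pp1:1 pp2:1
Op 5: write(P1, v0, 125). refcount(pp0)=2>1 -> COPY to pp3. 4 ppages; refcounts: pp0:1 pp1:1 pp2:1 pp3:1
Op 6: fork(P0) -> P2. 4 ppages; refcounts: pp0:2 pp1:2 pp2:1 pp3:1
Op 7: read(P1, v1) -> 161. No state change.

Answer: 4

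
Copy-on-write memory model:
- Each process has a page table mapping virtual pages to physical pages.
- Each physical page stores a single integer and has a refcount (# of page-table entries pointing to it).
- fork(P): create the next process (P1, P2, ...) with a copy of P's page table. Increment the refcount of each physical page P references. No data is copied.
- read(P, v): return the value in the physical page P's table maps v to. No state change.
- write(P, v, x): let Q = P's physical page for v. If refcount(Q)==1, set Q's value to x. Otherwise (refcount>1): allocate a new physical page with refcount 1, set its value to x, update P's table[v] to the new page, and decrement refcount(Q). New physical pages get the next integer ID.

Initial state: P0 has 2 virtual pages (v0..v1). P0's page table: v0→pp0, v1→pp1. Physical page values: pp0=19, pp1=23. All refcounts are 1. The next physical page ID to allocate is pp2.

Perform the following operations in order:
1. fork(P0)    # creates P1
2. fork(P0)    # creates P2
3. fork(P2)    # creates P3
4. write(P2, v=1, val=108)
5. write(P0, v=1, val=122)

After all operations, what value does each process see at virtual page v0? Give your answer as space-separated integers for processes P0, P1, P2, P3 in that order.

Op 1: fork(P0) -> P1. 2 ppages; refcounts: pp0:2 pp1:2
Op 2: fork(P0) -> P2. 2 ppages; refcounts: pp0:3 pp1:3
Op 3: fork(P2) -> P3. 2 ppages; refcounts: pp0:4 pp1:4
Op 4: write(P2, v1, 108). refcount(pp1)=4>1 -> COPY to pp2. 3 ppages; refcounts: pp0:4 pp1:3 pp2:1
Op 5: write(P0, v1, 122). refcount(pp1)=3>1 -> COPY to pp3. 4 ppages; refcounts: pp0:4 pp1:2 pp2:1 pp3:1
P0: v0 -> pp0 = 19
P1: v0 -> pp0 = 19
P2: v0 -> pp0 = 19
P3: v0 -> pp0 = 19

Answer: 19 19 19 19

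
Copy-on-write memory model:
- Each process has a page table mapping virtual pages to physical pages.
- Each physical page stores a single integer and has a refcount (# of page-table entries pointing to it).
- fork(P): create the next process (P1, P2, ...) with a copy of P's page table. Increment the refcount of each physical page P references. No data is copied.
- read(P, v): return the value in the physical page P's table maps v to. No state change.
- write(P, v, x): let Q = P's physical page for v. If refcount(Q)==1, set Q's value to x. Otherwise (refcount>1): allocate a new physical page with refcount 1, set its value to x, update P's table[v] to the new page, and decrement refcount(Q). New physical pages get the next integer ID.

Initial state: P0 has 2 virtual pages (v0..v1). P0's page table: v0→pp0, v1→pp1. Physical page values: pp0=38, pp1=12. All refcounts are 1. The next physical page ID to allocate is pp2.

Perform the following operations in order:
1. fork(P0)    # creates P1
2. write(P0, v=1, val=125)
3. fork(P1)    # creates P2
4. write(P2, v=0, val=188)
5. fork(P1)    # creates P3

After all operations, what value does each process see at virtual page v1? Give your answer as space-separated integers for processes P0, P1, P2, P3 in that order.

Op 1: fork(P0) -> P1. 2 ppages; refcounts: pp0:2 pp1:2
Op 2: write(P0, v1, 125). refcount(pp1)=2>1 -> COPY to pp2. 3 ppages; refcounts: pp0:2 pp1:1 pp2:1
Op 3: fork(P1) -> P2. 3 ppages; refcounts: pp0:3 pp1:2 pp2:1
Op 4: write(P2, v0, 188). refcount(pp0)=3>1 -> COPY to pp3. 4 ppages; refcounts: pp0:2 pp1:2 pp2:1 pp3:1
Op 5: fork(P1) -> P3. 4 ppages; refcounts: pp0:3 pp1:3 pp2:1 pp3:1
P0: v1 -> pp2 = 125
P1: v1 -> pp1 = 12
P2: v1 -> pp1 = 12
P3: v1 -> pp1 = 12

Answer: 125 12 12 12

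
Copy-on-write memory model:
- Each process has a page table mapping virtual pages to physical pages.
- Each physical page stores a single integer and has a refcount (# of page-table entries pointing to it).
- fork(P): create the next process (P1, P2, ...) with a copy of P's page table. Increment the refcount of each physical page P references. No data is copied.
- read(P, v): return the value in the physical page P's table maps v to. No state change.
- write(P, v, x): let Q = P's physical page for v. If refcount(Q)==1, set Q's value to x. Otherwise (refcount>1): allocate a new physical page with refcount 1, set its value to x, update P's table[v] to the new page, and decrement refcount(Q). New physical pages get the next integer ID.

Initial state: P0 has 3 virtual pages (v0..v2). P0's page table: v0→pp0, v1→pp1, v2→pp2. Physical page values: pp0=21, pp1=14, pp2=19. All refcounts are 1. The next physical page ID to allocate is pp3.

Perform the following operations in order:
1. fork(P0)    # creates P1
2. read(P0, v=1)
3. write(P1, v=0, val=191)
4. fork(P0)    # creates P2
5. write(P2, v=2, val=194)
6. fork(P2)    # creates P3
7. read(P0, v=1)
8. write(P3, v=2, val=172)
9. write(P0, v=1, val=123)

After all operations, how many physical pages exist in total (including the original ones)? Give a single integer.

Answer: 7

Derivation:
Op 1: fork(P0) -> P1. 3 ppages; refcounts: pp0:2 pp1:2 pp2:2
Op 2: read(P0, v1) -> 14. No state change.
Op 3: write(P1, v0, 191). refcount(pp0)=2>1 -> COPY to pp3. 4 ppages; refcounts: pp0:1 pp1:2 pp2:2 pp3:1
Op 4: fork(P0) -> P2. 4 ppages; refcounts: pp0:2 pp1:3 pp2:3 pp3:1
Op 5: write(P2, v2, 194). refcount(pp2)=3>1 -> COPY to pp4. 5 ppages; refcounts: pp0:2 pp1:3 pp2:2 pp3:1 pp4:1
Op 6: fork(P2) -> P3. 5 ppages; refcounts: pp0:3 pp1:4 pp2:2 pp3:1 pp4:2
Op 7: read(P0, v1) -> 14. No state change.
Op 8: write(P3, v2, 172). refcount(pp4)=2>1 -> COPY to pp5. 6 ppages; refcounts: pp0:3 pp1:4 pp2:2 pp3:1 pp4:1 pp5:1
Op 9: write(P0, v1, 123). refcount(pp1)=4>1 -> COPY to pp6. 7 ppages; refcounts: pp0:3 pp1:3 pp2:2 pp3:1 pp4:1 pp5:1 pp6:1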